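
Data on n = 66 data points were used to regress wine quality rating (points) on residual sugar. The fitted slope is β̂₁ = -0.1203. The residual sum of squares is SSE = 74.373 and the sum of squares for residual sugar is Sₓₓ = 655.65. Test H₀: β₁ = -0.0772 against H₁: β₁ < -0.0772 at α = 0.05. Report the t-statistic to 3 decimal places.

MSE = SSE/(n − 2) = 74.373/64 = 1.16208.
SE(β̂₁) = √(MSE/Sₓₓ) = √(1.16208/655.65) = 0.0421.
t = (-0.1203 − (-0.0772)) / 0.0421 = -1.024.
df = n − 2 = 64.
One-sided p ≈ 0.1549, which is ≥ 0.05, so fail to reject H₀.
The data do not give significant evidence that the true slope on residual sugar is below -0.0772 points per unit.

t = -1.024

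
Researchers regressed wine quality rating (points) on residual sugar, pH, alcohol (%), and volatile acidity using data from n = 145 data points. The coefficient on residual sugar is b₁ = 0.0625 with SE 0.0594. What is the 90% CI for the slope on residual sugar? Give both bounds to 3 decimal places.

df = n − k − 1 = 145 − 4 − 1 = 140.
t* = t_{0.05, 140} = 1.655811.
Margin = t* × SE = 1.655811 × 0.0594 = 0.09836.
CI: 0.0625 ± 0.09836 → (-0.036, 0.161).
With 90% confidence, each one-unit increase in residual sugar is associated with a change of between -0.036 and 0.161 points in wine quality rating, holding the other predictors fixed.

(-0.036, 0.161)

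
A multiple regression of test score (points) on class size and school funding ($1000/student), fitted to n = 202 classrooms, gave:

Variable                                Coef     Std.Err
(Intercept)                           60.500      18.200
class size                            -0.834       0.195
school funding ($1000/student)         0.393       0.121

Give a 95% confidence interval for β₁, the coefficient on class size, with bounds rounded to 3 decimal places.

Read off: b = -0.834, SE = 0.195 for class size.
df = n − k − 1 = 202 − 2 − 1 = 199.
t* = t_{0.025, 199} = 1.971957.
Margin = t* × SE = 1.971957 × 0.195 = 0.38453.
CI: -0.834 ± 0.38453 → (-1.219, -0.449).

(-1.219, -0.449)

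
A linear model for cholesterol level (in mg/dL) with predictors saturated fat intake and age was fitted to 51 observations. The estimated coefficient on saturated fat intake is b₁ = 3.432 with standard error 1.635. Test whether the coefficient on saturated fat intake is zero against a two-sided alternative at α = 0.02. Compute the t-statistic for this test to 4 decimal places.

t = 2.0991

H₀: β₁ = 0 vs H₁: β₁ ≠ 0.
t = (b₁ − β₁⁰)/SE = 3.432 / 1.635 = 2.0991.
df = n − k − 1 = 51 − 2 − 1 = 48.
Two-sided p ≈ 0.0411, which is ≥ 0.02, so fail to reject H₀.
The data do not give significant evidence of an association between saturated fat intake and cholesterol level, after adjusting for the other predictors.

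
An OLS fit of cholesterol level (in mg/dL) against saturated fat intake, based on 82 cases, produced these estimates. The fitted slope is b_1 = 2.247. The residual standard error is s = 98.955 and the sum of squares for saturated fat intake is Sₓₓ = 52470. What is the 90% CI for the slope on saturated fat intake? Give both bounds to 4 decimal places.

(1.5281, 2.9659)

SE(b_1) = s/√Sₓₓ = 98.955/√52470 = 0.431998.
df = n − 2 = 80.
t* = t_{0.05, 80} = 1.664125.
Margin = t* × SE = 1.664125 × 0.431998 = 0.718899.
CI: 2.247 ± 0.718899 → (1.5281, 2.9659).
With 90% confidence, each one-unit increase in saturated fat intake is associated with a change of between 1.5281 and 2.9659 mg/dL in cholesterol level.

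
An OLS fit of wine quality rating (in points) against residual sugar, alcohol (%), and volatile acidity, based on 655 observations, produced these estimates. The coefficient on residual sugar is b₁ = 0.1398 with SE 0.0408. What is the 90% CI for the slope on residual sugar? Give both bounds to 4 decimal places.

(0.0726, 0.2070)

df = n − k − 1 = 655 − 3 − 1 = 651.
t* = t_{0.05, 651} = 1.647198.
Margin = t* × SE = 1.647198 × 0.0408 = 0.067206.
CI: 0.1398 ± 0.067206 → (0.0726, 0.2070).
With 90% confidence, each one-unit increase in residual sugar is associated with a change of between 0.0726 and 0.2070 points in wine quality rating, holding the other predictors fixed.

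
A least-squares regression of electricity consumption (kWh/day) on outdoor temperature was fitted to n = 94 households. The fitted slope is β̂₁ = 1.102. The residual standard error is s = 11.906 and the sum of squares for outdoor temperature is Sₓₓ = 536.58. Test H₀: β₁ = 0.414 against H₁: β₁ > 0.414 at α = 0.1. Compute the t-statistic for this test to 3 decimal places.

SE(β̂₁) = s/√Sₓₓ = 11.906/√536.58 = 0.513983.
t = (1.102 − 0.414) / 0.513983 = 1.339.
df = n − 2 = 92.
One-sided p ≈ 0.0920, which is < 0.1, so reject H₀.
There is evidence that the true slope on outdoor temperature exceeds 0.414 kWh/day per unit.

t = 1.339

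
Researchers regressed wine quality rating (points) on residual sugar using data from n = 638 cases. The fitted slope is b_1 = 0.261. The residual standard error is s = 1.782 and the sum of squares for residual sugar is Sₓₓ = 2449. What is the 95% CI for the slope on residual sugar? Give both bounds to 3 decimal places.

(0.190, 0.332)

SE(b_1) = s/√Sₓₓ = 1.782/√2449 = 0.0360092.
df = n − 2 = 636.
t* = t_{0.025, 636} = 1.963701.
Margin = t* × SE = 1.963701 × 0.0360092 = 0.07071.
CI: 0.261 ± 0.07071 → (0.190, 0.332).
With 95% confidence, each one-unit increase in residual sugar is associated with a change of between 0.190 and 0.332 points in wine quality rating.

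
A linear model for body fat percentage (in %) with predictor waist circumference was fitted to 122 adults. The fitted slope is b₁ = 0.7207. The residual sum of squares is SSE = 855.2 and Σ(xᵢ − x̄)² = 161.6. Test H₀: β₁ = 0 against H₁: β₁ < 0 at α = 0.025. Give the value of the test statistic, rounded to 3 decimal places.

t = 3.432

MSE = SSE/(n − 2) = 855.2/120 = 7.12667.
SE(b₁) = √(MSE/Sₓₓ) = √(7.12667/161.6) = 0.210002.
t = 0.7207 / 0.210002 = 3.432.
df = n − 2 = 120.
One-sided p ≈ 0.9996, which is ≥ 0.025, so fail to reject H₀.
The data do not give significant evidence that the true slope on waist circumference is negative.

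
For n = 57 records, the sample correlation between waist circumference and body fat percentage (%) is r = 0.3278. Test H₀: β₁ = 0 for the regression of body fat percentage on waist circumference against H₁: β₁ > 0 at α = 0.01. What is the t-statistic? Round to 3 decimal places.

t = r·√(n − 2)/√(1 − r²) = 0.3278·√55/√0.892547 = 2.573.
df = n − 2 = 55.
One-sided p ≈ 0.0064, which is < 0.01, so reject H₀.
There is evidence of a linear association between waist circumference and body fat percentage.

t = 2.573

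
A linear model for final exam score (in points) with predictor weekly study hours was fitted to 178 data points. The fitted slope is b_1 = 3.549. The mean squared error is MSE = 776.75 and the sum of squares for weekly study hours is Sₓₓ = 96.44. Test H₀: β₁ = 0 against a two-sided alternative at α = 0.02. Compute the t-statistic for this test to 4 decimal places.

t = 1.2505

SE(b_1) = √(MSE/Sₓₓ) = √(776.75/96.44) = 2.838.
t = 3.549 / 2.838 = 1.2505.
df = n − 2 = 176.
Two-sided p ≈ 0.2128, which is ≥ 0.02, so fail to reject H₀.
The data do not give significant evidence of an association between weekly study hours and final exam score.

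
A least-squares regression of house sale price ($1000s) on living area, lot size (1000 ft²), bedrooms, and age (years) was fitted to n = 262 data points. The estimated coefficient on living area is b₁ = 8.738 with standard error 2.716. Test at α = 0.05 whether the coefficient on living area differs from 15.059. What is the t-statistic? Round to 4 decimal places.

t = -2.3273

H₀: β₁ = 15.059 vs H₁: β₁ ≠ 15.059.
t = (b₁ − β₁⁰)/SE = (8.738 − 15.059) / 2.716 = -2.3273.
df = n − k − 1 = 262 − 4 − 1 = 257.
Two-sided p ≈ 0.0207, which is < 0.05, so reject H₀.
There is evidence that the true slope on living area differs from 15.059 $1000s per unit, holding the other predictors fixed.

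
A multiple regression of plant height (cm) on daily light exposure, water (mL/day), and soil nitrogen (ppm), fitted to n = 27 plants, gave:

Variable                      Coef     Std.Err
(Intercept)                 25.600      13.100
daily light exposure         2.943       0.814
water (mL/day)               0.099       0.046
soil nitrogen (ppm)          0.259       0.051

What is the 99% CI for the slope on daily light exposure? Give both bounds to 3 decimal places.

(0.658, 5.228)

Read off: b = 2.943, SE = 0.814 for daily light exposure.
df = n − k − 1 = 27 − 3 − 1 = 23.
t* = t_{0.005, 23} = 2.807336.
Margin = t* × SE = 2.807336 × 0.814 = 2.28517.
CI: 2.943 ± 2.28517 → (0.658, 5.228).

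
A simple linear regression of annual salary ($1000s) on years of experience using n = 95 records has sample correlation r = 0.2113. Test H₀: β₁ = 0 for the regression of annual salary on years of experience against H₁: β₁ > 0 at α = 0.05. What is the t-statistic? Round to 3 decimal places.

t = r·√(n − 2)/√(1 − r²) = 0.2113·√93/√0.955352 = 2.085.
df = n − 2 = 93.
One-sided p ≈ 0.0199, which is < 0.05, so reject H₀.
There is evidence of a linear association between years of experience and annual salary.

t = 2.085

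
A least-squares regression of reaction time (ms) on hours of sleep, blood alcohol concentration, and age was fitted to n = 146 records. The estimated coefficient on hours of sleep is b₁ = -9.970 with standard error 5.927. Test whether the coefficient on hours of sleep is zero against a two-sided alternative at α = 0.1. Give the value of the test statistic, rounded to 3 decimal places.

t = -1.682

H₀: β₁ = 0 vs H₁: β₁ ≠ 0.
t = (b₁ − β₁⁰)/SE = -9.970 / 5.927 = -1.682.
df = n − k − 1 = 146 − 3 − 1 = 142.
Two-sided p ≈ 0.0947, which is < 0.1, so reject H₀.
There is evidence that hours of sleep is associated with reaction time, holding the other predictors fixed.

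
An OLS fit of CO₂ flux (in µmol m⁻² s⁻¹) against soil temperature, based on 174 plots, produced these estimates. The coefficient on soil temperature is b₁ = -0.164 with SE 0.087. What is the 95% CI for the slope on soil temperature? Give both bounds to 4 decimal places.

df = n − 2 = 174 − 2 = 172.
t* = t_{0.025, 172} = 1.973852.
Margin = t* × SE = 1.973852 × 0.087 = 0.171725.
CI: -0.164 ± 0.171725 → (-0.3357, 0.0077).
With 95% confidence, each one-unit increase in soil temperature is associated with a change of between -0.3357 and 0.0077 µmol m⁻² s⁻¹ in CO₂ flux.

(-0.3357, 0.0077)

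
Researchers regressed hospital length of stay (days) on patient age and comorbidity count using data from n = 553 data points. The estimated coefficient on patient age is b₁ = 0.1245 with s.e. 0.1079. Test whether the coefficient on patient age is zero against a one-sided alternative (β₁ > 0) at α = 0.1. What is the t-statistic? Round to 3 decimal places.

H₀: β₁ = 0 vs H₁: β₁ > 0.
t = (b₁ − β₁⁰)/SE = 0.1245 / 0.1079 = 1.154.
df = n − k − 1 = 553 − 2 − 1 = 550.
One-sided p ≈ 0.1245, which is ≥ 0.1, so fail to reject H₀.
The data do not give significant evidence that the true slope on patient age is positive, holding the other predictors fixed.

t = 1.154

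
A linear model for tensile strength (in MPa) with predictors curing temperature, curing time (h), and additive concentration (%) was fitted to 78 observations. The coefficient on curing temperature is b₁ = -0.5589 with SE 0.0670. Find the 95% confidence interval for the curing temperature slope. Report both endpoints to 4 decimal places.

df = n − k − 1 = 78 − 3 − 1 = 74.
t* = t_{0.025, 74} = 1.992543.
Margin = t* × SE = 1.992543 × 0.0670 = 0.133500.
CI: -0.5589 ± 0.133500 → (-0.6924, -0.4254).
With 95% confidence, each one-unit increase in curing temperature is associated with a change of between -0.6924 and -0.4254 MPa in tensile strength, holding the other predictors fixed.

(-0.6924, -0.4254)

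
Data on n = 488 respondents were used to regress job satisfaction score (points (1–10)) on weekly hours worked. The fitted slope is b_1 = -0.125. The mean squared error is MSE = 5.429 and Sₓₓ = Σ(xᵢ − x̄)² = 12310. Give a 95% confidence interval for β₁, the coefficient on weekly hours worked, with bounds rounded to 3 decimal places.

(-0.166, -0.084)

SE(b_1) = √(MSE/Sₓₓ) = √(5.429/12310) = 0.0210006.
df = n − 2 = 486.
t* = t_{0.025, 486} = 1.964857.
Margin = t* × SE = 1.964857 × 0.0210006 = 0.04126.
CI: -0.125 ± 0.04126 → (-0.166, -0.084).
With 95% confidence, each one-unit increase in weekly hours worked is associated with a change of between -0.166 and -0.084 points (1–10) in job satisfaction score.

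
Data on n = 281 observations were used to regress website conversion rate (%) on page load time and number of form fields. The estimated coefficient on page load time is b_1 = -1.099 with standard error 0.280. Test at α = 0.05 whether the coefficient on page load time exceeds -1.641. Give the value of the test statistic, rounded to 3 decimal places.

t = 1.936

H₀: β₁ = -1.641 vs H₁: β₁ > -1.641.
t = (b_1 − β₁⁰)/SE = (-1.099 − (-1.641)) / 0.280 = 1.936.
df = n − k − 1 = 281 − 2 − 1 = 278.
One-sided p ≈ 0.0270, which is < 0.05, so reject H₀.
There is evidence that the true slope on page load time exceeds -1.641 % per unit, holding the other predictors fixed.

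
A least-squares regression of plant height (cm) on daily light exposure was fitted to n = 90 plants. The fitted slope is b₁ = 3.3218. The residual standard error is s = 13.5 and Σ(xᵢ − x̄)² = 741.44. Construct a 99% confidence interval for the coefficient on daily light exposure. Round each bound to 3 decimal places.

(2.016, 4.627)

SE(b₁) = s/√Sₓₓ = 13.5/√741.44 = 0.495788.
df = n − 2 = 88.
t* = t_{0.005, 88} = 2.632858.
Margin = t* × SE = 2.632858 × 0.495788 = 1.30534.
CI: 3.3218 ± 1.30534 → (2.016, 4.627).
With 99% confidence, each one-unit increase in daily light exposure is associated with a change of between 2.016 and 4.627 cm in plant height.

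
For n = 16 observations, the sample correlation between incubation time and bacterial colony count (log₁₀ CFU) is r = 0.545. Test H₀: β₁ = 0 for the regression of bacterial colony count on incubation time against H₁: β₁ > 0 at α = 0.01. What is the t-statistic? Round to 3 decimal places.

t = r·√(n − 2)/√(1 − r²) = 0.545·√14/√0.702975 = 2.432.
df = n − 2 = 14.
One-sided p ≈ 0.0145, which is ≥ 0.01, so fail to reject H₀.
The data do not give significant evidence of a linear association between incubation time and bacterial colony count.

t = 2.432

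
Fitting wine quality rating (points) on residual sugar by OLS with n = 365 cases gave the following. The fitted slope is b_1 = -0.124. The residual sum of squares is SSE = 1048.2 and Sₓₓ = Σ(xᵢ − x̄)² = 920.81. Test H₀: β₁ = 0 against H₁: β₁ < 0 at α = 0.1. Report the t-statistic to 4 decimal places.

t = -2.2143

MSE = SSE/(n − 2) = 1048.2/363 = 2.8876.
SE(b_1) = √(MSE/Sₓₓ) = √(2.8876/920.81) = 0.0559994.
t = -0.124 / 0.0559994 = -2.2143.
df = n − 2 = 363.
One-sided p ≈ 0.0137, which is < 0.1, so reject H₀.
There is evidence that the true slope on residual sugar is negative.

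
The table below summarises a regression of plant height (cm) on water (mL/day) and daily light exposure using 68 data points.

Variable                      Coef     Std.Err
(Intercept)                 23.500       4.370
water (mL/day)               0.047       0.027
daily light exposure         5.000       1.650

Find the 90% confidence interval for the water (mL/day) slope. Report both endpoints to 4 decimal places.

Read off: b = 0.047, SE = 0.027 for water (mL/day).
df = n − k − 1 = 68 − 2 − 1 = 65.
t* = t_{0.05, 65} = 1.668636.
Margin = t* × SE = 1.668636 × 0.027 = 0.045053.
CI: 0.047 ± 0.045053 → (0.0019, 0.0921).

(0.0019, 0.0921)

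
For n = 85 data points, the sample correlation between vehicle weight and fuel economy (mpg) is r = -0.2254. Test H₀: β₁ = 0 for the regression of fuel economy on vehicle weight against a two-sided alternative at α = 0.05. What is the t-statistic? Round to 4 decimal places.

t = r·√(n − 2)/√(1 − r²) = -0.2254·√83/√0.949195 = -2.1077.
df = n − 2 = 83.
Two-sided p ≈ 0.0381, which is < 0.05, so reject H₀.
There is evidence of a linear association between vehicle weight and fuel economy.

t = -2.1077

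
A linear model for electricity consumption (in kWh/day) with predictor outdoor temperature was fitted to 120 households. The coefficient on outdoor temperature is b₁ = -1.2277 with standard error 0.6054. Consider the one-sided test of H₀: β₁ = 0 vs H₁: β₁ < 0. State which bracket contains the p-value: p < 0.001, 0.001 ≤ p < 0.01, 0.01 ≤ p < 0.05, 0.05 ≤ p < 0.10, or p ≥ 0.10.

t = -1.2277 / 0.6054 = -2.028.
df = n − 2 = 120 − 2 = 118.
One-sided p = P(T_{118} < t) ≈ 0.0224.
So 0.01 ≤ p < 0.05.

0.01 ≤ p < 0.05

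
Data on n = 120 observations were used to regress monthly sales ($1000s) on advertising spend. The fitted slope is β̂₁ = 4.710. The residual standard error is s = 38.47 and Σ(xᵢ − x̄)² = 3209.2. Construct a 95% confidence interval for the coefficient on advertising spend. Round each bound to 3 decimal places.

SE(β̂₁) = s/√Sₓₓ = 38.47/√3209.2 = 0.679084.
df = n − 2 = 118.
t* = t_{0.025, 118} = 1.980272.
Margin = t* × SE = 1.980272 × 0.679084 = 1.34477.
CI: 4.710 ± 1.34477 → (3.365, 6.055).
With 95% confidence, each one-unit increase in advertising spend is associated with a change of between 3.365 and 6.055 $1000s in monthly sales.

(3.365, 6.055)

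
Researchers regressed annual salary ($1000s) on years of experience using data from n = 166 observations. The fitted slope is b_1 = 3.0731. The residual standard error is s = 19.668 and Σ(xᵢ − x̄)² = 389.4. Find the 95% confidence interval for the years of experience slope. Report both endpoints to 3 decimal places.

SE(b_1) = s/√Sₓₓ = 19.668/√389.4 = 0.996695.
df = n − 2 = 164.
t* = t_{0.025, 164} = 1.974535.
Margin = t* × SE = 1.974535 × 0.996695 = 1.96801.
CI: 3.0731 ± 1.96801 → (1.105, 5.041).
With 95% confidence, each one-unit increase in years of experience is associated with a change of between 1.105 and 5.041 $1000s in annual salary.

(1.105, 5.041)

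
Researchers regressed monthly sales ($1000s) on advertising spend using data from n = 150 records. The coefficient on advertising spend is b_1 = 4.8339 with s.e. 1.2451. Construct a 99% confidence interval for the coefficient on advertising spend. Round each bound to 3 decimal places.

df = n − 2 = 150 − 2 = 148.
t* = t_{0.005, 148} = 2.609456.
Margin = t* × SE = 2.609456 × 1.2451 = 3.24903.
CI: 4.8339 ± 3.24903 → (1.585, 8.083).
With 99% confidence, each one-unit increase in advertising spend is associated with a change of between 1.585 and 8.083 $1000s in monthly sales.

(1.585, 8.083)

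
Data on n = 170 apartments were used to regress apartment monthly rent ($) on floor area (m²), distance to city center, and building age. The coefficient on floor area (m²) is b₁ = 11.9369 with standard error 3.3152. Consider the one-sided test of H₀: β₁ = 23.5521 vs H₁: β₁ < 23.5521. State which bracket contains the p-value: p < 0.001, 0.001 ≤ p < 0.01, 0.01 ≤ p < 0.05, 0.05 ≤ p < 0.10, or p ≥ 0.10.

t = (11.9369 − 23.5521) / 3.3152 = -3.504.
df = n − k − 1 = 170 − 3 − 1 = 166.
One-sided p = P(T_{166} < t) ≈ 0.0003.
So p < 0.001.

p < 0.001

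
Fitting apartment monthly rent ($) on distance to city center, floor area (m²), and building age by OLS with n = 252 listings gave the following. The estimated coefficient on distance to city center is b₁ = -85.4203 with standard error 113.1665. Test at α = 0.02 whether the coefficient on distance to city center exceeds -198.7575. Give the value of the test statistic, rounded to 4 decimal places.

t = 1.0015

H₀: β₁ = -198.7575 vs H₁: β₁ > -198.7575.
t = (b₁ − β₁⁰)/SE = (-85.4203 − (-198.7575)) / 113.1665 = 1.0015.
df = n − k − 1 = 252 − 3 − 1 = 248.
One-sided p ≈ 0.1588, which is ≥ 0.02, so fail to reject H₀.
The data do not give significant evidence that the true slope on distance to city center exceeds -198.7575 $ per unit, holding the other predictors fixed.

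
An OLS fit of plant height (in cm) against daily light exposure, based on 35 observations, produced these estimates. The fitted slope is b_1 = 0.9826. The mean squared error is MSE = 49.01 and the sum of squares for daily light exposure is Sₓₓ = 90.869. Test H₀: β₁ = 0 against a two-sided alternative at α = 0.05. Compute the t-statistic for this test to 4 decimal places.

SE(b_1) = √(MSE/Sₓₓ) = √(49.01/90.869) = 0.734403.
t = 0.9826 / 0.734403 = 1.3380.
df = n − 2 = 33.
Two-sided p ≈ 0.1901, which is ≥ 0.05, so fail to reject H₀.
The data do not give significant evidence of an association between daily light exposure and plant height.

t = 1.3380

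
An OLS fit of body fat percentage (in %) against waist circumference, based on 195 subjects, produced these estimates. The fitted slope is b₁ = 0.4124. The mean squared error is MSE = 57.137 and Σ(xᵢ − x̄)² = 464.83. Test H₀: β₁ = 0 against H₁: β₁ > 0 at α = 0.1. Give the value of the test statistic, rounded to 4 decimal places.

t = 1.1763

SE(b₁) = √(MSE/Sₓₓ) = √(57.137/464.83) = 0.3506.
t = 0.4124 / 0.3506 = 1.1763.
df = n − 2 = 193.
One-sided p ≈ 0.1205, which is ≥ 0.1, so fail to reject H₀.
The data do not give significant evidence that the true slope on waist circumference is positive.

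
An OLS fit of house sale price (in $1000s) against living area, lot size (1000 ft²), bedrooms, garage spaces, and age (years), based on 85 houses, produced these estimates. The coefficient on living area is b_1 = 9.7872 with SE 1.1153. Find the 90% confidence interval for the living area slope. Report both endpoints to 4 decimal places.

(7.9309, 11.6435)

df = n − k − 1 = 85 − 5 − 1 = 79.
t* = t_{0.05, 79} = 1.664371.
Margin = t* × SE = 1.664371 × 1.1153 = 1.856273.
CI: 9.7872 ± 1.856273 → (7.9309, 11.6435).
With 90% confidence, each one-unit increase in living area is associated with a change of between 7.9309 and 11.6435 $1000s in house sale price, holding the other predictors fixed.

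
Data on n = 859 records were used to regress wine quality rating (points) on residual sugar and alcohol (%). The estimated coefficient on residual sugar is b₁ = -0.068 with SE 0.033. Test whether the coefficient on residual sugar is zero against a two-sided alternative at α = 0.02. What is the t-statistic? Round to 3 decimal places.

H₀: β₁ = 0 vs H₁: β₁ ≠ 0.
t = (b₁ − β₁⁰)/SE = -0.068 / 0.033 = -2.061.
df = n − k − 1 = 859 − 2 − 1 = 856.
Two-sided p ≈ 0.0396, which is ≥ 0.02, so fail to reject H₀.
The data do not give significant evidence of an association between residual sugar and wine quality rating, after adjusting for the other predictors.

t = -2.061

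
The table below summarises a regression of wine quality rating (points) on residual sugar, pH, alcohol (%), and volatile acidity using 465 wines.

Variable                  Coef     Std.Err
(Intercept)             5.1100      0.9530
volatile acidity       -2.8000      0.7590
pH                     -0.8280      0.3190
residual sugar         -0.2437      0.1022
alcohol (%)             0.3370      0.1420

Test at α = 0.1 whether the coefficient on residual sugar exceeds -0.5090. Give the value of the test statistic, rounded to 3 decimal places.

Read off: b = -0.2437, SE = 0.1022 for residual sugar.
H₀: β₁ = -0.5090 vs H₁: β₁ > -0.5090.
t = (-0.2437 − (-0.5090)) / 0.1022 = 2.596.
df = n − k − 1 = 465 − 4 − 1 = 460.
One-sided p ≈ 0.0049, which is < 0.1, so reject H₀.
There is evidence that the true slope on residual sugar exceeds -0.5090 points per unit, holding the other predictors fixed.

t = 2.596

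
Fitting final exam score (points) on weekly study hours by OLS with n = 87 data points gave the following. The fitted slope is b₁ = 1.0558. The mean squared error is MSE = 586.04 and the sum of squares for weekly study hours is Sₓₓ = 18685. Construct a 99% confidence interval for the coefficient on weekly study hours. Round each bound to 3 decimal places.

SE(b₁) = √(MSE/Sₓₓ) = √(586.04/18685) = 0.177099.
df = n − 2 = 85.
t* = t_{0.005, 85} = 2.634914.
Margin = t* × SE = 2.634914 × 0.177099 = 0.46664.
CI: 1.0558 ± 0.46664 → (0.589, 1.522).
With 99% confidence, each one-unit increase in weekly study hours is associated with a change of between 0.589 and 1.522 points in final exam score.

(0.589, 1.522)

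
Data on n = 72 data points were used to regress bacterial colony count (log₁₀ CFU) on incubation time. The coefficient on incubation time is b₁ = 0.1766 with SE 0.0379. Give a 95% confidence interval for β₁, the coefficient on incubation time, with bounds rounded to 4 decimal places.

(0.1010, 0.2522)

df = n − 2 = 72 − 2 = 70.
t* = t_{0.025, 70} = 1.994437.
Margin = t* × SE = 1.994437 × 0.0379 = 0.075589.
CI: 0.1766 ± 0.075589 → (0.1010, 0.2522).
With 95% confidence, each one-unit increase in incubation time is associated with a change of between 0.1010 and 0.2522 log₁₀ CFU in bacterial colony count.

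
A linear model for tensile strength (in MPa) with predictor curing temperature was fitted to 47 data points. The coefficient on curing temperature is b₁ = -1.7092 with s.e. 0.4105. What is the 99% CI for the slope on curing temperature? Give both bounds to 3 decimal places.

df = n − 2 = 47 − 2 = 45.
t* = t_{0.005, 45} = 2.689585.
Margin = t* × SE = 2.689585 × 0.4105 = 1.10407.
CI: -1.7092 ± 1.10407 → (-2.813, -0.605).
With 99% confidence, each one-unit increase in curing temperature is associated with a change of between -2.813 and -0.605 MPa in tensile strength.

(-2.813, -0.605)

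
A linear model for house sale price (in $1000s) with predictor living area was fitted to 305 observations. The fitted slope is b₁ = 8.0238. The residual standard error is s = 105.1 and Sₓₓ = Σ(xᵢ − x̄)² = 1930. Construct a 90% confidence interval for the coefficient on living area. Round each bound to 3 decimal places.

(4.077, 11.971)

SE(b₁) = s/√Sₓₓ = 105.1/√1930 = 2.39235.
df = n − 2 = 303.
t* = t_{0.05, 303} = 1.649898.
Margin = t* × SE = 1.649898 × 2.39235 = 3.94713.
CI: 8.0238 ± 3.94713 → (4.077, 11.971).
With 90% confidence, each one-unit increase in living area is associated with a change of between 4.077 and 11.971 $1000s in house sale price.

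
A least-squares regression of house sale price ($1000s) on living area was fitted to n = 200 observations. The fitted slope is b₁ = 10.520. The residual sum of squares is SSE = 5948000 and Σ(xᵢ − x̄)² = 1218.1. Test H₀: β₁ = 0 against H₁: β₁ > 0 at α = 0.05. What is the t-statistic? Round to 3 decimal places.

t = 2.118

MSE = SSE/(n − 2) = 5948000/198 = 30040.4.
SE(b₁) = √(MSE/Sₓₓ) = √(30040.4/1218.1) = 4.96605.
t = 10.520 / 4.96605 = 2.118.
df = n − 2 = 198.
One-sided p ≈ 0.0177, which is < 0.05, so reject H₀.
There is evidence that the true slope on living area is positive.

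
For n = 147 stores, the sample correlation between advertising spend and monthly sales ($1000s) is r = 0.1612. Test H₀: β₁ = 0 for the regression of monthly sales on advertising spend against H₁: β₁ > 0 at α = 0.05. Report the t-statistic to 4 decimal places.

t = 1.9668

t = r·√(n − 2)/√(1 − r²) = 0.1612·√145/√0.974015 = 1.9668.
df = n − 2 = 145.
One-sided p ≈ 0.0256, which is < 0.05, so reject H₀.
There is evidence of a linear association between advertising spend and monthly sales.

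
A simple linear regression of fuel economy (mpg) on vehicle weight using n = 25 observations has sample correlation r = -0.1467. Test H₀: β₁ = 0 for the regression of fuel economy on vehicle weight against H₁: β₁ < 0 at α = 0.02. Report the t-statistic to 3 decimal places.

t = -0.711

t = r·√(n − 2)/√(1 − r²) = -0.1467·√23/√0.978479 = -0.711.
df = n − 2 = 23.
One-sided p ≈ 0.2420, which is ≥ 0.02, so fail to reject H₀.
The data do not give significant evidence of a linear association between vehicle weight and fuel economy.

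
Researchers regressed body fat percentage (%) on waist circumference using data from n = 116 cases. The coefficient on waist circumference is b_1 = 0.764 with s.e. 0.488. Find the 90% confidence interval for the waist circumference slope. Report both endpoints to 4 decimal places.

(-0.0453, 1.5733)

df = n − 2 = 116 − 2 = 114.
t* = t_{0.05, 114} = 1.65833.
Margin = t* × SE = 1.65833 × 0.488 = 0.809265.
CI: 0.764 ± 0.809265 → (-0.0453, 1.5733).
With 90% confidence, each one-unit increase in waist circumference is associated with a change of between -0.0453 and 1.5733 % in body fat percentage.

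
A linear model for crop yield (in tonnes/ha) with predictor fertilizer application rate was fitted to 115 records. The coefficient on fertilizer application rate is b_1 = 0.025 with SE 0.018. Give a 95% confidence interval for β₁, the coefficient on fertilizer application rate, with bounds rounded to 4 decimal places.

(-0.0107, 0.0607)

df = n − 2 = 115 − 2 = 113.
t* = t_{0.025, 113} = 1.98118.
Margin = t* × SE = 1.98118 × 0.018 = 0.035661.
CI: 0.025 ± 0.035661 → (-0.0107, 0.0607).
With 95% confidence, each one-unit increase in fertilizer application rate is associated with a change of between -0.0107 and 0.0607 tonnes/ha in crop yield.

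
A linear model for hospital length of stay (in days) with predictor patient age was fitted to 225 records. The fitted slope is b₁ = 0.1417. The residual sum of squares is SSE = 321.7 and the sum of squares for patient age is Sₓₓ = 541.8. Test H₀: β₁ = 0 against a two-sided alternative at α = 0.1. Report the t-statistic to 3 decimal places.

MSE = SSE/(n − 2) = 321.7/223 = 1.4426.
SE(b₁) = √(MSE/Sₓₓ) = √(1.4426/541.8) = 0.0516005.
t = 0.1417 / 0.0516005 = 2.746.
df = n − 2 = 223.
Two-sided p ≈ 0.0065, which is < 0.1, so reject H₀.
There is evidence that patient age is associated with hospital length of stay.

t = 2.746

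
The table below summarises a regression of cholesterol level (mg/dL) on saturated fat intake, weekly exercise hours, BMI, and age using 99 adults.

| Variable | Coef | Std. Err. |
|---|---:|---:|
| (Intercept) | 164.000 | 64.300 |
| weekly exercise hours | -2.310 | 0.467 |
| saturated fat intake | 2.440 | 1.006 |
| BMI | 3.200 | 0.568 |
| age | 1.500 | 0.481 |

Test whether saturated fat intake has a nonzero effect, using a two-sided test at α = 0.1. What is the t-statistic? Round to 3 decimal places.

t = 2.425

Read off: b = 2.440, SE = 1.006 for saturated fat intake.
H₀: β₁ = 0 vs H₁: β₁ ≠ 0.
t = 2.440 / 1.006 = 2.425.
df = n − k − 1 = 99 − 4 − 1 = 94.
Two-sided p ≈ 0.0172, which is < 0.1, so reject H₀.
There is evidence that saturated fat intake is associated with cholesterol level, holding the other predictors fixed.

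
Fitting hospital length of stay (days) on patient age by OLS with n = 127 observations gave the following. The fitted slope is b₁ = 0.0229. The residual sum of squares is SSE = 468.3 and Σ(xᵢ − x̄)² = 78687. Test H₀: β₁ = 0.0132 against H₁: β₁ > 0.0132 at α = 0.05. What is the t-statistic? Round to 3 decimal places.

t = 1.406

MSE = SSE/(n − 2) = 468.3/125 = 3.7464.
SE(b₁) = √(MSE/Sₓₓ) = √(3.7464/78687) = 0.0069001.
t = (0.0229 − 0.0132) / 0.0069001 = 1.406.
df = n − 2 = 125.
One-sided p ≈ 0.0811, which is ≥ 0.05, so fail to reject H₀.
The data do not give significant evidence that the true slope on patient age exceeds 0.0132 days per unit.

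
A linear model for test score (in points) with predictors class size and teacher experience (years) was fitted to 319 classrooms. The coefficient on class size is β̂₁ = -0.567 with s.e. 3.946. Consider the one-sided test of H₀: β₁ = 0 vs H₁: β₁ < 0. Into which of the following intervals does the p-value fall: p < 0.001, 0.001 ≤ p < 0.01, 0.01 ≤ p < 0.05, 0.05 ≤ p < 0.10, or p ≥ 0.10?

t = -0.567 / 3.946 = -0.144.
df = n − k − 1 = 319 − 2 − 1 = 316.
One-sided p = P(T_{316} < t) ≈ 0.4429.
So p ≥ 0.10.

p ≥ 0.10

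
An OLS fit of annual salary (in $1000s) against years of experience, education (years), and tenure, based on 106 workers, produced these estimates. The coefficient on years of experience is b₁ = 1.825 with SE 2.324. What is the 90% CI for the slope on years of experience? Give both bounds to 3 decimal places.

(-2.033, 5.683)

df = n − k − 1 = 106 − 3 − 1 = 102.
t* = t_{0.05, 102} = 1.65993.
Margin = t* × SE = 1.65993 × 2.324 = 3.85768.
CI: 1.825 ± 3.85768 → (-2.033, 5.683).
With 90% confidence, each one-unit increase in years of experience is associated with a change of between -2.033 and 5.683 $1000s in annual salary, holding the other predictors fixed.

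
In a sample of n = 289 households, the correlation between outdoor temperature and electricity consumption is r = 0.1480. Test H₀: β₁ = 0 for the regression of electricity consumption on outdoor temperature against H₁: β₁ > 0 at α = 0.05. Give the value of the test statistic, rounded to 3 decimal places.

t = r·√(n − 2)/√(1 − r²) = 0.1480·√287/√0.978096 = 2.535.
df = n − 2 = 287.
One-sided p ≈ 0.0059, which is < 0.05, so reject H₀.
There is evidence of a linear association between outdoor temperature and electricity consumption.

t = 2.535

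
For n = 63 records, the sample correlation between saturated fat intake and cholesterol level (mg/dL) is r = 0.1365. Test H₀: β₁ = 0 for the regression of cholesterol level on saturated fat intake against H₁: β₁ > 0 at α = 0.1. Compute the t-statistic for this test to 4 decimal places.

t = 1.0762

t = r·√(n − 2)/√(1 − r²) = 0.1365·√61/√0.981368 = 1.0762.
df = n − 2 = 61.
One-sided p ≈ 0.1430, which is ≥ 0.1, so fail to reject H₀.
The data do not give significant evidence of a linear association between saturated fat intake and cholesterol level.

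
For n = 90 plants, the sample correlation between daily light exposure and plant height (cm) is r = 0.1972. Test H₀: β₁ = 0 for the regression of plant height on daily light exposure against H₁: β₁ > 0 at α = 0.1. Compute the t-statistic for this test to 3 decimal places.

t = 1.887

t = r·√(n − 2)/√(1 − r²) = 0.1972·√88/√0.961112 = 1.887.
df = n − 2 = 88.
One-sided p ≈ 0.0312, which is < 0.1, so reject H₀.
There is evidence of a linear association between daily light exposure and plant height.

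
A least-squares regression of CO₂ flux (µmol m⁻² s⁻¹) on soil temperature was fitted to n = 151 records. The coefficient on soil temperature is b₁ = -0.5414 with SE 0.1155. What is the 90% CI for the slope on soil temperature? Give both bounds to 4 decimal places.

(-0.7326, -0.3502)

df = n − 2 = 151 − 2 = 149.
t* = t_{0.05, 149} = 1.655145.
Margin = t* × SE = 1.655145 × 0.1155 = 0.191169.
CI: -0.5414 ± 0.191169 → (-0.7326, -0.3502).
With 90% confidence, each one-unit increase in soil temperature is associated with a change of between -0.7326 and -0.3502 µmol m⁻² s⁻¹ in CO₂ flux.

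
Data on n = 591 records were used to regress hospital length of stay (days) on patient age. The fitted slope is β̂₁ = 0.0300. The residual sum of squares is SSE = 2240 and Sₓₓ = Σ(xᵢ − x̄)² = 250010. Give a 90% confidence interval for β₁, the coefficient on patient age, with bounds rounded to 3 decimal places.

(0.024, 0.036)

MSE = SSE/(n − 2) = 2240/589 = 3.80306.
SE(β̂₁) = √(MSE/Sₓₓ) = √(3.80306/250010) = 0.00390021.
df = n − 2 = 589.
t* = t_{0.05, 589} = 1.647445.
Margin = t* × SE = 1.647445 × 0.00390021 = 0.00643.
CI: 0.0300 ± 0.00643 → (0.024, 0.036).
With 90% confidence, each one-unit increase in patient age is associated with a change of between 0.024 and 0.036 days in hospital length of stay.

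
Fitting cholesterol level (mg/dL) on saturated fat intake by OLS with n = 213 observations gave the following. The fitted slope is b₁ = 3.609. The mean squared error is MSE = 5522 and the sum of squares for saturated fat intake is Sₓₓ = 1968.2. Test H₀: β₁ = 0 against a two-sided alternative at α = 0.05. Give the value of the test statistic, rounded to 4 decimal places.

t = 2.1546

SE(b₁) = √(MSE/Sₓₓ) = √(5522/1968.2) = 1.675.
t = 3.609 / 1.675 = 2.1546.
df = n − 2 = 211.
Two-sided p ≈ 0.0323, which is < 0.05, so reject H₀.
There is evidence that saturated fat intake is associated with cholesterol level.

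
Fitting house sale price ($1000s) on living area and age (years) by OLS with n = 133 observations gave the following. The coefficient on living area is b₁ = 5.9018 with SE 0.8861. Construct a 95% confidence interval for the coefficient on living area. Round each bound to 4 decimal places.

df = n − k − 1 = 133 − 2 − 1 = 130.
t* = t_{0.025, 130} = 1.97838.
Margin = t* × SE = 1.97838 × 0.8861 = 1.753043.
CI: 5.9018 ± 1.753043 → (4.1488, 7.6548).
With 95% confidence, each one-unit increase in living area is associated with a change of between 4.1488 and 7.6548 $1000s in house sale price, holding the other predictors fixed.

(4.1488, 7.6548)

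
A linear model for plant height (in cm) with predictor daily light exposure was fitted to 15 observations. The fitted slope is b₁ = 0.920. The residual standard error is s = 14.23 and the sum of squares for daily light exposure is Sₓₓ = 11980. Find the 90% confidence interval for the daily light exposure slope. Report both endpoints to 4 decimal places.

SE(b₁) = s/√Sₓₓ = 14.23/√11980 = 0.13001.
df = n − 2 = 13.
t* = t_{0.05, 13} = 1.770933.
Margin = t* × SE = 1.770933 × 0.13001 = 0.230239.
CI: 0.920 ± 0.230239 → (0.6898, 1.1502).
With 90% confidence, each one-unit increase in daily light exposure is associated with a change of between 0.6898 and 1.1502 cm in plant height.

(0.6898, 1.1502)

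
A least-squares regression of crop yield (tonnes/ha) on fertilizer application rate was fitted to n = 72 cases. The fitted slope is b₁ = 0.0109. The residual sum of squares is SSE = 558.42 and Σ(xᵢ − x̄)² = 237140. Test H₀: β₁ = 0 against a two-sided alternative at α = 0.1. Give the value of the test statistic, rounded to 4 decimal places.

MSE = SSE/(n − 2) = 558.42/70 = 7.97743.
SE(b₁) = √(MSE/Sₓₓ) = √(7.97743/237140) = 0.00580001.
t = 0.0109 / 0.00580001 = 1.8793.
df = n − 2 = 70.
Two-sided p ≈ 0.0644, which is < 0.1, so reject H₀.
There is evidence that fertilizer application rate is associated with crop yield.

t = 1.8793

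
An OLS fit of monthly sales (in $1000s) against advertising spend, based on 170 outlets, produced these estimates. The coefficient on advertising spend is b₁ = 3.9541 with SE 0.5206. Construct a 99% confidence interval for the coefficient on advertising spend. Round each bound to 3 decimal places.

(2.598, 5.310)

df = n − 2 = 170 − 2 = 168.
t* = t_{0.005, 168} = 2.60541.
Margin = t* × SE = 2.60541 × 0.5206 = 1.35638.
CI: 3.9541 ± 1.35638 → (2.598, 5.310).
With 99% confidence, each one-unit increase in advertising spend is associated with a change of between 2.598 and 5.310 $1000s in monthly sales.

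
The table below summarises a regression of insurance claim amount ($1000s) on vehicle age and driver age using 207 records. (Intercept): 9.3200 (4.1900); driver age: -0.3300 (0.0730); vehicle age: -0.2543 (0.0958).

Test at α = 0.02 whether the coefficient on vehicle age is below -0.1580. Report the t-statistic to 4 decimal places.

t = -1.0052

Read off: b = -0.2543, SE = 0.0958 for vehicle age.
H₀: β₁ = -0.1580 vs H₁: β₁ < -0.1580.
t = (-0.2543 − (-0.1580)) / 0.0958 = -1.0052.
df = n − k − 1 = 207 − 2 − 1 = 204.
One-sided p ≈ 0.1580, which is ≥ 0.02, so fail to reject H₀.
The data do not give significant evidence that the true slope on vehicle age is below -0.1580 $1000s per unit, holding the other predictors fixed.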